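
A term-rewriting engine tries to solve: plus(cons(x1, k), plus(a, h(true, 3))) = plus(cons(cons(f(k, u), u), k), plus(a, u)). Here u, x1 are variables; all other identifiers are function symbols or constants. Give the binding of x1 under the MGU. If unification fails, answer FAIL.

cons(f(k, h(true, 3)), h(true, 3))

Decompose plus/2: cons(x1, k) = cons(cons(f(k, u), u), k),  plus(a, h(true, 3)) = plus(a, u).
Decompose cons/2: x1 = cons(f(k, u), u),  k = k.
Bind x1 := cons(f(k, u), u); no other remaining equation mentions x1.
Delete trivial equation k = k.
Decompose plus/2: a = a,  h(true, 3) = u.
Delete trivial equation a = a.
Bind u := h(true, 3). Substituting into the earlier binding gives x1 := cons(f(k, h(true, 3)), h(true, 3)).
MGU = { x1 -> cons(f(k, h(true, 3)), h(true, 3)), u -> h(true, 3) }, so x1 -> cons(f(k, h(true, 3)), h(true, 3)).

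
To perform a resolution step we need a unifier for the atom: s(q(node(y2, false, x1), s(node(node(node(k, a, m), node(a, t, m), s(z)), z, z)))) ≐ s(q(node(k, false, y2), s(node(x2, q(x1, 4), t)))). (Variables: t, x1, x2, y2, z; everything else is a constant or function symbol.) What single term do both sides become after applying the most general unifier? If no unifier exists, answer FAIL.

Decompose s/1: q(node(y2, false, x1), s(node(node(node(k, a, m), node(a, t, m), s(z)), z, z))) ≐ q(node(k, false, y2), s(node(x2, q(x1, 4), t))).
Decompose q/2: node(y2, false, x1) ≐ node(k, false, y2),  s(node(node(node(k, a, m), node(a, t, m), s(z)), z, z)) ≐ s(node(x2, q(x1, 4), t)).
Decompose node/3: y2 ≐ k,  false ≐ false,  x1 ≐ y2.
Bind y2 := k; substituting into the one remaining equation that mentions y2 gives: x1 ≐ k.
Delete trivial equation false ≐ false.
Bind x1 := k; substituting into the remaining equation gives: s(node(node(node(k, a, m), node(a, t, m), s(z)), z, z)) ≐ s(node(x2, q(k, 4), t)).
Decompose s/1: node(node(node(k, a, m), node(a, t, m), s(z)), z, z) ≐ node(x2, q(k, 4), t).
Decompose node/3: node(node(k, a, m), node(a, t, m), s(z)) ≐ x2,  z ≐ q(k, 4),  z ≐ t.
Bind x2 := node(node(k, a, m), node(a, t, m), s(z)); no other remaining equation mentions x2.
Bind z := q(k, 4); substituting into the remaining equation gives: q(k, 4) ≐ t. Substituting into the earlier binding gives x2 := node(node(k, a, m), node(a, t, m), s(q(k, 4))).
Bind t := q(k, 4). Substituting into the earlier binding gives x2 := node(node(k, a, m), node(a, q(k, 4), m), s(q(k, 4))).
Applying the MGU to either side gives s(q(node(k, false, k), s(node(node(node(k, a, m), node(a, q(k, 4), m), s(q(k, 4))), q(k, 4), q(k, 4))))).

s(q(node(k, false, k), s(node(node(node(k, a, m), node(a, q(k, 4), m), s(q(k, 4))), q(k, 4), q(k, 4)))))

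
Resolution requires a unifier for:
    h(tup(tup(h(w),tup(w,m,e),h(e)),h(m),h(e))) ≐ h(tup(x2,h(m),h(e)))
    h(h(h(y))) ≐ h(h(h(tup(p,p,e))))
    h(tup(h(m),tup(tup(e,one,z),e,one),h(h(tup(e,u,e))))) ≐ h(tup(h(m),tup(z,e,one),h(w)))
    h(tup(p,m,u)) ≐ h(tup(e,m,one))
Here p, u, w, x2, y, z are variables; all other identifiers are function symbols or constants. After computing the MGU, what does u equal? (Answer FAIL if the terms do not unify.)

Decompose h/1: tup(tup(h(w),tup(w,m,e),h(e)),h(m),h(e)) ≐ tup(x2,h(m),h(e)).
Decompose tup/3: tup(h(w),tup(w,m,e),h(e)) ≐ x2,  h(m) ≐ h(m),  h(e) ≐ h(e).
Bind x2 := tup(h(w),tup(w,m,e),h(e)); no other remaining equation mentions x2.
Delete trivial equation h(m) ≐ h(m).
Delete trivial equation h(e) ≐ h(e).
Decompose h/1: h(h(y)) ≐ h(h(tup(p,p,e))).
Decompose h/1: h(y) ≐ h(tup(p,p,e)).
Decompose h/1: y ≐ tup(p,p,e).
Bind y := tup(p,p,e); no other remaining equation mentions y.
Decompose h/1: tup(h(m),tup(tup(e,one,z),e,one),h(h(tup(e,u,e)))) ≐ tup(h(m),tup(z,e,one),h(w)).
Decompose tup/3: h(m) ≐ h(m),  tup(tup(e,one,z),e,one) ≐ tup(z,e,one),  h(h(tup(e,u,e))) ≐ h(w).
Delete trivial equation h(m) ≐ h(m).
Decompose tup/3: tup(e,one,z) ≐ z,  e ≐ e,  one ≐ one.
Occurs check fails: z occurs in tup(e,one,z); the equation z ≐ tup(e,one,z) has no finite solution.

FAIL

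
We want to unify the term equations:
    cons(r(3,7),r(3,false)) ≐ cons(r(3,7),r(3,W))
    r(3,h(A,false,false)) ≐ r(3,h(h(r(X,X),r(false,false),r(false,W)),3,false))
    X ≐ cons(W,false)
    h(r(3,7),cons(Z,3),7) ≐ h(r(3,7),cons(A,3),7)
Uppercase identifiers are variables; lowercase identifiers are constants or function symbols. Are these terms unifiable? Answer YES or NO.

Decompose cons/2: r(3,7) ≐ r(3,7),  r(3,false) ≐ r(3,W).
Delete trivial equation r(3,7) ≐ r(3,7).
Decompose r/2: 3 ≐ 3,  false ≐ W.
Delete trivial equation 3 ≐ 3.
Bind W := false; substituting into the 2 remaining equations that mention W gives: r(3,h(A,false,false)) ≐ r(3,h(h(r(X,X),r(false,false),r(false,false)),3,false)),  X ≐ cons(false,false).
Decompose r/2: 3 ≐ 3,  h(A,false,false) ≐ h(h(r(X,X),r(false,false),r(false,false)),3,false).
Delete trivial equation 3 ≐ 3.
Decompose h/3: A ≐ h(r(X,X),r(false,false),r(false,false)),  false ≐ 3,  false ≐ false.
Bind A := h(r(X,X),r(false,false),r(false,false)); substituting into the one remaining equation that mentions A gives: h(r(3,7),cons(Z,3),7) ≐ h(r(3,7),cons(h(r(X,X),r(false,false),r(false,false)),3),7).
Clash: constants false and 3 differ; no unifier exists.

NO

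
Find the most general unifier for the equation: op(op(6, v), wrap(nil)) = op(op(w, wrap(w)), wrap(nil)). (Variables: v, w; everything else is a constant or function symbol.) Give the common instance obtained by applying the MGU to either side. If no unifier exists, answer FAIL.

Decompose op/2: op(6, v) = op(w, wrap(w)),  wrap(nil) = wrap(nil).
Decompose op/2: 6 = w,  v = wrap(w).
Bind w := 6; substituting into the one remaining equation that mentions w gives: v = wrap(6).
Bind v := wrap(6); no other remaining equation mentions v.
Delete trivial equation wrap(nil) = wrap(nil).
Applying the MGU to either side gives op(op(6, wrap(6)), wrap(nil)).

op(op(6, wrap(6)), wrap(nil))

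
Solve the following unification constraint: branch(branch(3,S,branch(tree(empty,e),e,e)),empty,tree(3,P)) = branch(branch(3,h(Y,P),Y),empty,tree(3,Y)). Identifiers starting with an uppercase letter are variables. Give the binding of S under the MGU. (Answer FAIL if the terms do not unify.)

h(branch(tree(empty,e),e,e),branch(tree(empty,e),e,e))

Decompose branch/3: branch(3,S,branch(tree(empty,e),e,e)) = branch(3,h(Y,P),Y),  empty = empty,  tree(3,P) = tree(3,Y).
Decompose branch/3: 3 = 3,  S = h(Y,P),  branch(tree(empty,e),e,e) = Y.
Delete trivial equation 3 = 3.
Bind S := h(Y,P); no other remaining equation mentions S.
Bind Y := branch(tree(empty,e),e,e); substituting into the one remaining equation that mentions Y gives: tree(3,P) = tree(3,branch(tree(empty,e),e,e)). Substituting into the earlier binding gives S := h(branch(tree(empty,e),e,e),P).
Delete trivial equation empty = empty.
Decompose tree/2: 3 = 3,  P = branch(tree(empty,e),e,e).
Delete trivial equation 3 = 3.
Bind P := branch(tree(empty,e),e,e). Substituting into the earlier binding gives S := h(branch(tree(empty,e),e,e),branch(tree(empty,e),e,e)).
MGU = { S := h(branch(tree(empty,e),e,e),branch(tree(empty,e),e,e)), Y := branch(tree(empty,e),e,e), P := branch(tree(empty,e),e,e) }, so S := h(branch(tree(empty,e),e,e),branch(tree(empty,e),e,e)).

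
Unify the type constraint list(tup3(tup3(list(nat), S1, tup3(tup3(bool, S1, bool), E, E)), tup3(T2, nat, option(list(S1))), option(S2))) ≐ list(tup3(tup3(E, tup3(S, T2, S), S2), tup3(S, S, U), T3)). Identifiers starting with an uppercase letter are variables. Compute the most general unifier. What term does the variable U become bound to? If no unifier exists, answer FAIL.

Decompose list/1: tup3(tup3(list(nat), S1, tup3(tup3(bool, S1, bool), E, E)), tup3(T2, nat, option(list(S1))), option(S2)) ≐ tup3(tup3(E, tup3(S, T2, S), S2), tup3(S, S, U), T3).
Decompose tup3/3: tup3(list(nat), S1, tup3(tup3(bool, S1, bool), E, E)) ≐ tup3(E, tup3(S, T2, S), S2),  tup3(T2, nat, option(list(S1))) ≐ tup3(S, S, U),  option(S2) ≐ T3.
Decompose tup3/3: list(nat) ≐ E,  S1 ≐ tup3(S, T2, S),  tup3(tup3(bool, S1, bool), E, E) ≐ S2.
Bind E := list(nat); substituting into the one remaining equation that mentions E gives: tup3(tup3(bool, S1, bool), list(nat), list(nat)) ≐ S2.
Bind S1 := tup3(S, T2, S); substituting into the 2 remaining equations that mention S1 gives: tup3(tup3(bool, tup3(S, T2, S), bool), list(nat), list(nat)) ≐ S2,  tup3(T2, nat, option(list(tup3(S, T2, S)))) ≐ tup3(S, S, U).
Bind S2 := tup3(tup3(bool, tup3(S, T2, S), bool), list(nat), list(nat)); substituting into the one remaining equation that mentions S2 gives: option(tup3(tup3(bool, tup3(S, T2, S), bool), list(nat), list(nat))) ≐ T3.
Decompose tup3/3: T2 ≐ S,  nat ≐ S,  option(list(tup3(S, T2, S))) ≐ U.
Bind T2 := S; substituting into the 2 remaining equations that mention T2 gives: option(list(tup3(S, S, S))) ≐ U,  option(tup3(tup3(bool, tup3(S, S, S), bool), list(nat), list(nat))) ≐ T3. Substituting into the earlier bindings gives S1 := tup3(S, S, S), S2 := tup3(tup3(bool, tup3(S, S, S), bool), list(nat), list(nat)).
Bind S := nat; substituting into the remaining equations gives: option(list(tup3(nat, nat, nat))) ≐ U,  option(tup3(tup3(bool, tup3(nat, nat, nat), bool), list(nat), list(nat))) ≐ T3. Substituting into the earlier bindings gives S1 := tup3(nat, nat, nat), S2 := tup3(tup3(bool, tup3(nat, nat, nat), bool), list(nat), list(nat)), T2 := nat.
Bind U := option(list(tup3(nat, nat, nat))); no other remaining equation mentions U.
Bind T3 := option(tup3(tup3(bool, tup3(nat, nat, nat), bool), list(nat), list(nat))).
MGU = { E -> list(nat), S1 -> tup3(nat, nat, nat), S2 -> tup3(tup3(bool, tup3(nat, nat, nat), bool), list(nat), list(nat)), T2 -> nat, S -> nat, U -> option(list(tup3(nat, nat, nat))), T3 -> option(tup3(tup3(bool, tup3(nat, nat, nat), bool), list(nat), list(nat))) }, so U -> option(list(tup3(nat, nat, nat))).

option(list(tup3(nat, nat, nat)))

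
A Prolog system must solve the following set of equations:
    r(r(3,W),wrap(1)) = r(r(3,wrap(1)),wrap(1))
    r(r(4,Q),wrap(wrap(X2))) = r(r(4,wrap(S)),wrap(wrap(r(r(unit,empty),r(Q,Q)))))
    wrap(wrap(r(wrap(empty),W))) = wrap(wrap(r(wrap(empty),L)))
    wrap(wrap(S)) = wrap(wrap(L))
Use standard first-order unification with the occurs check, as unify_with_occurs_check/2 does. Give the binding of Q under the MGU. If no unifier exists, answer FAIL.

Decompose r/2: r(3,W) = r(3,wrap(1)),  wrap(1) = wrap(1).
Decompose r/2: 3 = 3,  W = wrap(1).
Delete trivial equation 3 = 3.
Bind W := wrap(1); substituting into the one remaining equation that mentions W gives: wrap(wrap(r(wrap(empty),wrap(1)))) = wrap(wrap(r(wrap(empty),L))).
Delete trivial equation wrap(1) = wrap(1).
Decompose r/2: r(4,Q) = r(4,wrap(S)),  wrap(wrap(X2)) = wrap(wrap(r(r(unit,empty),r(Q,Q)))).
Decompose r/2: 4 = 4,  Q = wrap(S).
Delete trivial equation 4 = 4.
Bind Q := wrap(S); substituting into the one remaining equation that mentions Q gives: wrap(wrap(X2)) = wrap(wrap(r(r(unit,empty),r(wrap(S),wrap(S))))).
Decompose wrap/1: wrap(X2) = wrap(r(r(unit,empty),r(wrap(S),wrap(S)))).
Decompose wrap/1: X2 = r(r(unit,empty),r(wrap(S),wrap(S))).
Bind X2 := r(r(unit,empty),r(wrap(S),wrap(S))); no other remaining equation mentions X2.
Decompose wrap/1: wrap(r(wrap(empty),wrap(1))) = wrap(r(wrap(empty),L)).
Decompose wrap/1: r(wrap(empty),wrap(1)) = r(wrap(empty),L).
Decompose r/2: wrap(empty) = wrap(empty),  wrap(1) = L.
Delete trivial equation wrap(empty) = wrap(empty).
Bind L := wrap(1); substituting into the remaining equation gives: wrap(wrap(S)) = wrap(wrap(wrap(1))).
Decompose wrap/1: wrap(S) = wrap(wrap(1)).
Decompose wrap/1: S = wrap(1).
Bind S := wrap(1). Substituting into the earlier bindings gives Q := wrap(wrap(1)), X2 := r(r(unit,empty),r(wrap(wrap(1)),wrap(wrap(1)))).
MGU = { W ↦ wrap(1), Q ↦ wrap(wrap(1)), X2 ↦ r(r(unit,empty),r(wrap(wrap(1)),wrap(wrap(1)))), L ↦ wrap(1), S ↦ wrap(1) }, so Q ↦ wrap(wrap(1)).

wrap(wrap(1))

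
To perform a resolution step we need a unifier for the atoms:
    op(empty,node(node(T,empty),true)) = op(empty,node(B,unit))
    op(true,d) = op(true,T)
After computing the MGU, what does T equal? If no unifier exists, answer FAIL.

FAIL

Decompose op/2: empty = empty,  node(node(T,empty),true) = node(B,unit).
Delete trivial equation empty = empty.
Decompose node/2: node(T,empty) = B,  true = unit.
Bind B := node(T,empty); no other remaining equation mentions B.
Clash: constants true and unit differ; no unifier exists.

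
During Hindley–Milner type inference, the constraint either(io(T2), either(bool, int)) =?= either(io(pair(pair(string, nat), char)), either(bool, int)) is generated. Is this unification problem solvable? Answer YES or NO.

YES

Decompose either/2: io(T2) =?= io(pair(pair(string, nat), char)),  either(bool, int) =?= either(bool, int).
Decompose io/1: T2 =?= pair(pair(string, nat), char).
Bind T2 := pair(pair(string, nat), char); no other remaining equation mentions T2.
Delete trivial equation either(bool, int) =?= either(bool, int).
No equations remain and no clash or occurs-check failure arose, so a unifier exists.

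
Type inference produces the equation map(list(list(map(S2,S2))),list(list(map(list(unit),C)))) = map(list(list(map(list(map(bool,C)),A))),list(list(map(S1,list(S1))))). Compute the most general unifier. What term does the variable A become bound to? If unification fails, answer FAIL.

list(map(bool,list(list(unit))))

Decompose map/2: list(list(map(S2,S2))) = list(list(map(list(map(bool,C)),A))),  list(list(map(list(unit),C))) = list(list(map(S1,list(S1)))).
Decompose list/1: list(map(S2,S2)) = list(map(list(map(bool,C)),A)).
Decompose list/1: map(S2,S2) = map(list(map(bool,C)),A).
Decompose map/2: S2 = list(map(bool,C)),  S2 = A.
Bind S2 := list(map(bool,C)); substituting into the one remaining equation that mentions S2 gives: list(map(bool,C)) = A.
Bind A := list(map(bool,C)); no other remaining equation mentions A.
Decompose list/1: list(map(list(unit),C)) = list(map(S1,list(S1))).
Decompose list/1: map(list(unit),C) = map(S1,list(S1)).
Decompose map/2: list(unit) = S1,  C = list(S1).
Bind S1 := list(unit); substituting into the remaining equation gives: C = list(list(unit)).
Bind C := list(list(unit)). Substituting into the earlier bindings gives S2 := list(map(bool,list(list(unit)))), A := list(map(bool,list(list(unit)))).
MGU = { S2 := list(map(bool,list(list(unit)))), A := list(map(bool,list(list(unit)))), S1 := list(unit), C := list(list(unit)) }, so A := list(map(bool,list(list(unit)))).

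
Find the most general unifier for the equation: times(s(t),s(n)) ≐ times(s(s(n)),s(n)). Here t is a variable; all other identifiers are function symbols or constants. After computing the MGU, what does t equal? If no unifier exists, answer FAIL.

s(n)

Decompose times/2: s(t) ≐ s(s(n)),  s(n) ≐ s(n).
Decompose s/1: t ≐ s(n).
Bind t := s(n); no other remaining equation mentions t.
Delete trivial equation s(n) ≐ s(n).
MGU = { t ↦ s(n) }, so t ↦ s(n).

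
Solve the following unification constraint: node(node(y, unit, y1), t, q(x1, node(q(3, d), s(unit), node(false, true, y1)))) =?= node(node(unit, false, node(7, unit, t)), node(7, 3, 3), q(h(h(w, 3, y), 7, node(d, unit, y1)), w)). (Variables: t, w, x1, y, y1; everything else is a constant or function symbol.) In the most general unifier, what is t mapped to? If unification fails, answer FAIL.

FAIL

Decompose node/3: node(y, unit, y1) =?= node(unit, false, node(7, unit, t)),  t =?= node(7, 3, 3),  q(x1, node(q(3, d), s(unit), node(false, true, y1))) =?= q(h(h(w, 3, y), 7, node(d, unit, y1)), w).
Decompose node/3: y =?= unit,  unit =?= false,  y1 =?= node(7, unit, t).
Bind y := unit; substituting into the one remaining equation that mentions y gives: q(x1, node(q(3, d), s(unit), node(false, true, y1))) =?= q(h(h(w, 3, unit), 7, node(d, unit, y1)), w).
Clash: constants unit and false differ; no unifier exists.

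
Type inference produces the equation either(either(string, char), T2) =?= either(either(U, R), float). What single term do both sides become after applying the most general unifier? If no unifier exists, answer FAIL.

Decompose either/2: either(string, char) =?= either(U, R),  T2 =?= float.
Decompose either/2: string =?= U,  char =?= R.
Bind U := string; no other remaining equation mentions U.
Bind R := char; no other remaining equation mentions R.
Bind T2 := float.
Applying the MGU to either side gives either(either(string, char), float).

either(either(string, char), float)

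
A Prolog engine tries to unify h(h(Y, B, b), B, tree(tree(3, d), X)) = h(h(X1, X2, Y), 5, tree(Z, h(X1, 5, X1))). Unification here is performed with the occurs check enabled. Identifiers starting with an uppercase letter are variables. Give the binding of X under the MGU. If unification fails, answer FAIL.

h(b, 5, b)

Decompose h/3: h(Y, B, b) = h(X1, X2, Y),  B = 5,  tree(tree(3, d), X) = tree(Z, h(X1, 5, X1)).
Decompose h/3: Y = X1,  B = X2,  b = Y.
Bind Y := X1; substituting into the one remaining equation that mentions Y gives: b = X1.
Bind B := X2; substituting into the one remaining equation that mentions B gives: X2 = 5.
Bind X1 := b; substituting into the one remaining equation that mentions X1 gives: tree(tree(3, d), X) = tree(Z, h(b, 5, b)). Substituting into the earlier binding gives Y := b.
Bind X2 := 5; no other remaining equation mentions X2. Substituting into the earlier binding gives B := 5.
Decompose tree/2: tree(3, d) = Z,  X = h(b, 5, b).
Bind Z := tree(3, d); no other remaining equation mentions Z.
Bind X := h(b, 5, b).
MGU = { Y = b, B = 5, X1 = b, X2 = 5, Z = tree(3, d), X = h(b, 5, b) }, so X = h(b, 5, b).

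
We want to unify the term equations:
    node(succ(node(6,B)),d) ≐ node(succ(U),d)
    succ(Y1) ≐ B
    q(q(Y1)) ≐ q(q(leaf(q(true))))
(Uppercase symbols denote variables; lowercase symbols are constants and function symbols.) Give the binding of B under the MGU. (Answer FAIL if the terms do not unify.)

succ(leaf(q(true)))

Decompose node/2: succ(node(6,B)) ≐ succ(U),  d ≐ d.
Decompose succ/1: node(6,B) ≐ U.
Bind U := node(6,B); no other remaining equation mentions U.
Delete trivial equation d ≐ d.
Bind B := succ(Y1); no other remaining equation mentions B. Substituting into the earlier binding gives U := node(6,succ(Y1)).
Decompose q/1: q(Y1) ≐ q(leaf(q(true))).
Decompose q/1: Y1 ≐ leaf(q(true)).
Bind Y1 := leaf(q(true)). Substituting into the earlier bindings gives U := node(6,succ(leaf(q(true)))), B := succ(leaf(q(true))).
MGU = { U ↦ node(6,succ(leaf(q(true)))), B ↦ succ(leaf(q(true))), Y1 ↦ leaf(q(true)) }, so B ↦ succ(leaf(q(true))).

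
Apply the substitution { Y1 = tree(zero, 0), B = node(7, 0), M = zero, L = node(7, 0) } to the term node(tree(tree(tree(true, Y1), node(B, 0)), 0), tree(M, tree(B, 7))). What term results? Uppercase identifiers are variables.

Replace each occurrence of Y1 with tree(zero, 0).
Replace each occurrence of B with node(7, 0).
Replace each occurrence of M with zero.
Result: node(tree(tree(tree(true, tree(zero, 0)), node(node(7, 0), 0)), 0), tree(zero, tree(node(7, 0), 7))).

node(tree(tree(tree(true, tree(zero, 0)), node(node(7, 0), 0)), 0), tree(zero, tree(node(7, 0), 7)))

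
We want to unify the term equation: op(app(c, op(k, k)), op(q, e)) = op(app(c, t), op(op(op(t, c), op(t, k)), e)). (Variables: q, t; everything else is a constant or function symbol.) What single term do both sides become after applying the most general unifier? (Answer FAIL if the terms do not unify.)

Decompose op/2: app(c, op(k, k)) = app(c, t),  op(q, e) = op(op(op(t, c), op(t, k)), e).
Decompose app/2: c = c,  op(k, k) = t.
Delete trivial equation c = c.
Bind t := op(k, k); substituting into the remaining equation gives: op(q, e) = op(op(op(op(k, k), c), op(op(k, k), k)), e).
Decompose op/2: q = op(op(op(k, k), c), op(op(k, k), k)),  e = e.
Bind q := op(op(op(k, k), c), op(op(k, k), k)); no other remaining equation mentions q.
Delete trivial equation e = e.
Applying the MGU to either side gives op(app(c, op(k, k)), op(op(op(op(k, k), c), op(op(k, k), k)), e)).

op(app(c, op(k, k)), op(op(op(op(k, k), c), op(op(k, k), k)), e))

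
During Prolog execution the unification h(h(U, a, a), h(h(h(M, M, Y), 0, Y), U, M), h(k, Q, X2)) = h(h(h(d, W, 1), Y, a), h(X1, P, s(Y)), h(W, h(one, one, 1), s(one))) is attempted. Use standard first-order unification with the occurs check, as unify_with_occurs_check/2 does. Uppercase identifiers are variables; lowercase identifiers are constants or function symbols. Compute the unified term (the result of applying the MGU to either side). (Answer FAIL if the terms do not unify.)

Decompose h/3: h(U, a, a) = h(h(d, W, 1), Y, a),  h(h(h(M, M, Y), 0, Y), U, M) = h(X1, P, s(Y)),  h(k, Q, X2) = h(W, h(one, one, 1), s(one)).
Decompose h/3: U = h(d, W, 1),  a = Y,  a = a.
Bind U := h(d, W, 1); substituting into the one remaining equation that mentions U gives: h(h(h(M, M, Y), 0, Y), h(d, W, 1), M) = h(X1, P, s(Y)).
Bind Y := a; substituting into the one remaining equation that mentions Y gives: h(h(h(M, M, a), 0, a), h(d, W, 1), M) = h(X1, P, s(a)).
Delete trivial equation a = a.
Decompose h/3: h(h(M, M, a), 0, a) = X1,  h(d, W, 1) = P,  M = s(a).
Bind X1 := h(h(M, M, a), 0, a); no other remaining equation mentions X1.
Bind P := h(d, W, 1); no other remaining equation mentions P.
Bind M := s(a); no other remaining equation mentions M. Substituting into the earlier binding gives X1 := h(h(s(a), s(a), a), 0, a).
Decompose h/3: k = W,  Q = h(one, one, 1),  X2 = s(one).
Bind W := k; no other remaining equation mentions W. Substituting into the earlier bindings gives U := h(d, k, 1), P := h(d, k, 1).
Bind Q := h(one, one, 1); no other remaining equation mentions Q.
Bind X2 := s(one).
Applying the MGU to either side gives h(h(h(d, k, 1), a, a), h(h(h(s(a), s(a), a), 0, a), h(d, k, 1), s(a)), h(k, h(one, one, 1), s(one))).

h(h(h(d, k, 1), a, a), h(h(h(s(a), s(a), a), 0, a), h(d, k, 1), s(a)), h(k, h(one, one, 1), s(one)))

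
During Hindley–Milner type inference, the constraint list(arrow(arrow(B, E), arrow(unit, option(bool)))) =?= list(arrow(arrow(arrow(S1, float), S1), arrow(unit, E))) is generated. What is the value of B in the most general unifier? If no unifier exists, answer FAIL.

Decompose list/1: arrow(arrow(B, E), arrow(unit, option(bool))) =?= arrow(arrow(arrow(S1, float), S1), arrow(unit, E)).
Decompose arrow/2: arrow(B, E) =?= arrow(arrow(S1, float), S1),  arrow(unit, option(bool)) =?= arrow(unit, E).
Decompose arrow/2: B =?= arrow(S1, float),  E =?= S1.
Bind B := arrow(S1, float); no other remaining equation mentions B.
Bind E := S1; substituting into the remaining equation gives: arrow(unit, option(bool)) =?= arrow(unit, S1).
Decompose arrow/2: unit =?= unit,  option(bool) =?= S1.
Delete trivial equation unit =?= unit.
Bind S1 := option(bool). Substituting into the earlier bindings gives B := arrow(option(bool), float), E := option(bool).
MGU = { B := arrow(option(bool), float), E := option(bool), S1 := option(bool) }, so B := arrow(option(bool), float).

arrow(option(bool), float)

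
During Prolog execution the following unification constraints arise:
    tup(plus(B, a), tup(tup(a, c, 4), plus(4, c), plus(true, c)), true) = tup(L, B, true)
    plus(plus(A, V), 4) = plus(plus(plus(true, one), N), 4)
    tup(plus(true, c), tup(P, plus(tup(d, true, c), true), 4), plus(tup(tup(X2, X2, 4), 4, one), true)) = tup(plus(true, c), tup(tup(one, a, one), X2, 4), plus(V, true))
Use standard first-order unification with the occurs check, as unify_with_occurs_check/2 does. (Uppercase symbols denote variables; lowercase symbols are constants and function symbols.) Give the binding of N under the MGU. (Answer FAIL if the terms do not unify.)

tup(tup(plus(tup(d, true, c), true), plus(tup(d, true, c), true), 4), 4, one)

Decompose tup/3: plus(B, a) = L,  tup(tup(a, c, 4), plus(4, c), plus(true, c)) = B,  true = true.
Bind L := plus(B, a); no other remaining equation mentions L.
Bind B := tup(tup(a, c, 4), plus(4, c), plus(true, c)); no other remaining equation mentions B. Substituting into the earlier binding gives L := plus(tup(tup(a, c, 4), plus(4, c), plus(true, c)), a).
Delete trivial equation true = true.
Decompose plus/2: plus(A, V) = plus(plus(true, one), N),  4 = 4.
Decompose plus/2: A = plus(true, one),  V = N.
Bind A := plus(true, one); no other remaining equation mentions A.
Bind V := N; substituting into the one remaining equation that mentions V gives: tup(plus(true, c), tup(P, plus(tup(d, true, c), true), 4), plus(tup(tup(X2, X2, 4), 4, one), true)) = tup(plus(true, c), tup(tup(one, a, one), X2, 4), plus(N, true)).
Delete trivial equation 4 = 4.
Decompose tup/3: plus(true, c) = plus(true, c),  tup(P, plus(tup(d, true, c), true), 4) = tup(tup(one, a, one), X2, 4),  plus(tup(tup(X2, X2, 4), 4, one), true) = plus(N, true).
Delete trivial equation plus(true, c) = plus(true, c).
Decompose tup/3: P = tup(one, a, one),  plus(tup(d, true, c), true) = X2,  4 = 4.
Bind P := tup(one, a, one); no other remaining equation mentions P.
Bind X2 := plus(tup(d, true, c), true); substituting into the one remaining equation that mentions X2 gives: plus(tup(tup(plus(tup(d, true, c), true), plus(tup(d, true, c), true), 4), 4, one), true) = plus(N, true).
Delete trivial equation 4 = 4.
Decompose plus/2: tup(tup(plus(tup(d, true, c), true), plus(tup(d, true, c), true), 4), 4, one) = N,  true = true.
Bind N := tup(tup(plus(tup(d, true, c), true), plus(tup(d, true, c), true), 4), 4, one); no other remaining equation mentions N. Substituting into the earlier binding gives V := tup(tup(plus(tup(d, true, c), true), plus(tup(d, true, c), true), 4), 4, one).
Delete trivial equation true = true.
MGU = { L -> plus(tup(tup(a, c, 4), plus(4, c), plus(true, c)), a), B -> tup(tup(a, c, 4), plus(4, c), plus(true, c)), A -> plus(true, one), V -> tup(tup(plus(tup(d, true, c), true), plus(tup(d, true, c), true), 4), 4, one), P -> tup(one, a, one), X2 -> plus(tup(d, true, c), true), N -> tup(tup(plus(tup(d, true, c), true), plus(tup(d, true, c), true), 4), 4, one) }, so N -> tup(tup(plus(tup(d, true, c), true), plus(tup(d, true, c), true), 4), 4, one).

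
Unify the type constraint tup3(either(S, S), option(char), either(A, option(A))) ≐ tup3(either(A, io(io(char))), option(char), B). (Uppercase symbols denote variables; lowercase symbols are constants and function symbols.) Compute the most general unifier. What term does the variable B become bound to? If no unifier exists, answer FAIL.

either(io(io(char)), option(io(io(char))))

Decompose tup3/3: either(S, S) ≐ either(A, io(io(char))),  option(char) ≐ option(char),  either(A, option(A)) ≐ B.
Decompose either/2: S ≐ A,  S ≐ io(io(char)).
Bind S := A; substituting into the one remaining equation that mentions S gives: A ≐ io(io(char)).
Bind A := io(io(char)); substituting into the one remaining equation that mentions A gives: either(io(io(char)), option(io(io(char)))) ≐ B. Substituting into the earlier binding gives S := io(io(char)).
Delete trivial equation option(char) ≐ option(char).
Bind B := either(io(io(char)), option(io(io(char)))).
MGU = { S ↦ io(io(char)), A ↦ io(io(char)), B ↦ either(io(io(char)), option(io(io(char)))) }, so B ↦ either(io(io(char)), option(io(io(char)))).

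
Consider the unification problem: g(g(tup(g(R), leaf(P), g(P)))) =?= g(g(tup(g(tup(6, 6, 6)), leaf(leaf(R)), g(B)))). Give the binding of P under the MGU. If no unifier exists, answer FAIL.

leaf(tup(6, 6, 6))

Decompose g/1: g(tup(g(R), leaf(P), g(P))) =?= g(tup(g(tup(6, 6, 6)), leaf(leaf(R)), g(B))).
Decompose g/1: tup(g(R), leaf(P), g(P)) =?= tup(g(tup(6, 6, 6)), leaf(leaf(R)), g(B)).
Decompose tup/3: g(R) =?= g(tup(6, 6, 6)),  leaf(P) =?= leaf(leaf(R)),  g(P) =?= g(B).
Decompose g/1: R =?= tup(6, 6, 6).
Bind R := tup(6, 6, 6); substituting into the one remaining equation that mentions R gives: leaf(P) =?= leaf(leaf(tup(6, 6, 6))).
Decompose leaf/1: P =?= leaf(tup(6, 6, 6)).
Bind P := leaf(tup(6, 6, 6)); substituting into the remaining equation gives: g(leaf(tup(6, 6, 6))) =?= g(B).
Decompose g/1: leaf(tup(6, 6, 6)) =?= B.
Bind B := leaf(tup(6, 6, 6)).
MGU = { R := tup(6, 6, 6), P := leaf(tup(6, 6, 6)), B := leaf(tup(6, 6, 6)) }, so P := leaf(tup(6, 6, 6)).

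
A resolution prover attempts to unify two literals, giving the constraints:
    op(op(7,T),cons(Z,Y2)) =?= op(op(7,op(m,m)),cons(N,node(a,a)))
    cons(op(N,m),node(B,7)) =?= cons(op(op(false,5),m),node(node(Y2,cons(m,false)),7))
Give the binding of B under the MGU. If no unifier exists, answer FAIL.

Decompose op/2: op(7,T) =?= op(7,op(m,m)),  cons(Z,Y2) =?= cons(N,node(a,a)).
Decompose op/2: 7 =?= 7,  T =?= op(m,m).
Delete trivial equation 7 =?= 7.
Bind T := op(m,m); no other remaining equation mentions T.
Decompose cons/2: Z =?= N,  Y2 =?= node(a,a).
Bind Z := N; no other remaining equation mentions Z.
Bind Y2 := node(a,a); substituting into the remaining equation gives: cons(op(N,m),node(B,7)) =?= cons(op(op(false,5),m),node(node(node(a,a),cons(m,false)),7)).
Decompose cons/2: op(N,m) =?= op(op(false,5),m),  node(B,7) =?= node(node(node(a,a),cons(m,false)),7).
Decompose op/2: N =?= op(false,5),  m =?= m.
Bind N := op(false,5); no other remaining equation mentions N. Substituting into the earlier binding gives Z := op(false,5).
Delete trivial equation m =?= m.
Decompose node/2: B =?= node(node(a,a),cons(m,false)),  7 =?= 7.
Bind B := node(node(a,a),cons(m,false)); no other remaining equation mentions B.
Delete trivial equation 7 =?= 7.
MGU = { T ↦ op(m,m), Z ↦ op(false,5), Y2 ↦ node(a,a), N ↦ op(false,5), B ↦ node(node(a,a),cons(m,false)) }, so B ↦ node(node(a,a),cons(m,false)).

node(node(a,a),cons(m,false))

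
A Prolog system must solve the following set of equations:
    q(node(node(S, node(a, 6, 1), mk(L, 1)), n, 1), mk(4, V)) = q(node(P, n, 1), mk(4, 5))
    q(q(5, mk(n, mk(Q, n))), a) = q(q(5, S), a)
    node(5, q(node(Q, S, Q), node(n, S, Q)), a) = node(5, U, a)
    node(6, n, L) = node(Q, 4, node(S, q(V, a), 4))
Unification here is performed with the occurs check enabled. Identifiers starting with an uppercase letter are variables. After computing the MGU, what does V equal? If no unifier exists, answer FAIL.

Decompose q/2: node(node(S, node(a, 6, 1), mk(L, 1)), n, 1) = node(P, n, 1),  mk(4, V) = mk(4, 5).
Decompose node/3: node(S, node(a, 6, 1), mk(L, 1)) = P,  n = n,  1 = 1.
Bind P := node(S, node(a, 6, 1), mk(L, 1)); no other remaining equation mentions P.
Delete trivial equation n = n.
Delete trivial equation 1 = 1.
Decompose mk/2: 4 = 4,  V = 5.
Delete trivial equation 4 = 4.
Bind V := 5; substituting into the one remaining equation that mentions V gives: node(6, n, L) = node(Q, 4, node(S, q(5, a), 4)).
Decompose q/2: q(5, mk(n, mk(Q, n))) = q(5, S),  a = a.
Decompose q/2: 5 = 5,  mk(n, mk(Q, n)) = S.
Delete trivial equation 5 = 5.
Bind S := mk(n, mk(Q, n)); substituting into the 2 remaining equations that mention S gives: node(5, q(node(Q, mk(n, mk(Q, n)), Q), node(n, mk(n, mk(Q, n)), Q)), a) = node(5, U, a),  node(6, n, L) = node(Q, 4, node(mk(n, mk(Q, n)), q(5, a), 4)). Substituting into the earlier binding gives P := node(mk(n, mk(Q, n)), node(a, 6, 1), mk(L, 1)).
Delete trivial equation a = a.
Decompose node/3: 5 = 5,  q(node(Q, mk(n, mk(Q, n)), Q), node(n, mk(n, mk(Q, n)), Q)) = U,  a = a.
Delete trivial equation 5 = 5.
Bind U := q(node(Q, mk(n, mk(Q, n)), Q), node(n, mk(n, mk(Q, n)), Q)); no other remaining equation mentions U.
Delete trivial equation a = a.
Decompose node/3: 6 = Q,  n = 4,  L = node(mk(n, mk(Q, n)), q(5, a), 4).
Bind Q := 6; substituting into the one remaining equation that mentions Q gives: L = node(mk(n, mk(6, n)), q(5, a), 4). Substituting into the earlier bindings gives P := node(mk(n, mk(6, n)), node(a, 6, 1), mk(L, 1)), S := mk(n, mk(6, n)), U := q(node(6, mk(n, mk(6, n)), 6), node(n, mk(n, mk(6, n)), 6)).
Clash: constants n and 4 differ; no unifier exists.

FAIL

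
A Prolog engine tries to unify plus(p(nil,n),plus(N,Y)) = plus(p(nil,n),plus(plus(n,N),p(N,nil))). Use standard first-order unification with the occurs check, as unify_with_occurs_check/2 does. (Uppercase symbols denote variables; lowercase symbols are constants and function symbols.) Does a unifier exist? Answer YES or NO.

Decompose plus/2: p(nil,n) = p(nil,n),  plus(N,Y) = plus(plus(n,N),p(N,nil)).
Delete trivial equation p(nil,n) = p(nil,n).
Decompose plus/2: N = plus(n,N),  Y = p(N,nil).
Occurs check fails: N occurs in plus(n,N); the equation N = plus(n,N) has no finite solution.

NO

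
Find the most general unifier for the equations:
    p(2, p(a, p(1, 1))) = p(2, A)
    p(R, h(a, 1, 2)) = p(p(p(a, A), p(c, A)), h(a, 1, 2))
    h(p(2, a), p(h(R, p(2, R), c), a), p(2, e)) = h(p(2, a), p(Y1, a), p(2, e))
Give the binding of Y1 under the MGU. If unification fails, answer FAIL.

h(p(p(a, p(a, p(1, 1))), p(c, p(a, p(1, 1)))), p(2, p(p(a, p(a, p(1, 1))), p(c, p(a, p(1, 1))))), c)

Decompose p/2: 2 = 2,  p(a, p(1, 1)) = A.
Delete trivial equation 2 = 2.
Bind A := p(a, p(1, 1)); substituting into the one remaining equation that mentions A gives: p(R, h(a, 1, 2)) = p(p(p(a, p(a, p(1, 1))), p(c, p(a, p(1, 1)))), h(a, 1, 2)).
Decompose p/2: R = p(p(a, p(a, p(1, 1))), p(c, p(a, p(1, 1)))),  h(a, 1, 2) = h(a, 1, 2).
Bind R := p(p(a, p(a, p(1, 1))), p(c, p(a, p(1, 1)))); substituting into the one remaining equation that mentions R gives: h(p(2, a), p(h(p(p(a, p(a, p(1, 1))), p(c, p(a, p(1, 1)))), p(2, p(p(a, p(a, p(1, 1))), p(c, p(a, p(1, 1))))), c), a), p(2, e)) = h(p(2, a), p(Y1, a), p(2, e)).
Delete trivial equation h(a, 1, 2) = h(a, 1, 2).
Decompose h/3: p(2, a) = p(2, a),  p(h(p(p(a, p(a, p(1, 1))), p(c, p(a, p(1, 1)))), p(2, p(p(a, p(a, p(1, 1))), p(c, p(a, p(1, 1))))), c), a) = p(Y1, a),  p(2, e) = p(2, e).
Delete trivial equation p(2, a) = p(2, a).
Decompose p/2: h(p(p(a, p(a, p(1, 1))), p(c, p(a, p(1, 1)))), p(2, p(p(a, p(a, p(1, 1))), p(c, p(a, p(1, 1))))), c) = Y1,  a = a.
Bind Y1 := h(p(p(a, p(a, p(1, 1))), p(c, p(a, p(1, 1)))), p(2, p(p(a, p(a, p(1, 1))), p(c, p(a, p(1, 1))))), c); no other remaining equation mentions Y1.
Delete trivial equation a = a.
Delete trivial equation p(2, e) = p(2, e).
MGU = { A := p(a, p(1, 1)), R := p(p(a, p(a, p(1, 1))), p(c, p(a, p(1, 1)))), Y1 := h(p(p(a, p(a, p(1, 1))), p(c, p(a, p(1, 1)))), p(2, p(p(a, p(a, p(1, 1))), p(c, p(a, p(1, 1))))), c) }, so Y1 := h(p(p(a, p(a, p(1, 1))), p(c, p(a, p(1, 1)))), p(2, p(p(a, p(a, p(1, 1))), p(c, p(a, p(1, 1))))), c).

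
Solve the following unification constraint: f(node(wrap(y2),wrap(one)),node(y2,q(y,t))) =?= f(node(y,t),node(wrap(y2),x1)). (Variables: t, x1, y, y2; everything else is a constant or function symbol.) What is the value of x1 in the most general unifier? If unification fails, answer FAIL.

Decompose f/2: node(wrap(y2),wrap(one)) =?= node(y,t),  node(y2,q(y,t)) =?= node(wrap(y2),x1).
Decompose node/2: wrap(y2) =?= y,  wrap(one) =?= t.
Bind y := wrap(y2); substituting into the one remaining equation that mentions y gives: node(y2,q(wrap(y2),t)) =?= node(wrap(y2),x1).
Bind t := wrap(one); substituting into the remaining equation gives: node(y2,q(wrap(y2),wrap(one))) =?= node(wrap(y2),x1).
Decompose node/2: y2 =?= wrap(y2),  q(wrap(y2),wrap(one)) =?= x1.
Occurs check fails: y2 occurs in wrap(y2); the equation y2 =?= wrap(y2) has no finite solution.

FAIL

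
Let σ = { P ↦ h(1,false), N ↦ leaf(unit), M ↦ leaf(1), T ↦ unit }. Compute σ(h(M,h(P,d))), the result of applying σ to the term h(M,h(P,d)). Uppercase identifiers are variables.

h(leaf(1),h(h(1,false),d))

Replace each occurrence of P with h(1,false).
Replace each occurrence of M with leaf(1).
Result: h(leaf(1),h(h(1,false),d)).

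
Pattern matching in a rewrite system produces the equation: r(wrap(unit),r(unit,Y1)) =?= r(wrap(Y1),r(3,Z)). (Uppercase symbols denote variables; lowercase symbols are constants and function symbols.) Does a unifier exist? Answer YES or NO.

Decompose r/2: wrap(unit) =?= wrap(Y1),  r(unit,Y1) =?= r(3,Z).
Decompose wrap/1: unit =?= Y1.
Bind Y1 := unit; substituting into the remaining equation gives: r(unit,unit) =?= r(3,Z).
Decompose r/2: unit =?= 3,  unit =?= Z.
Clash: constants unit and 3 differ; no unifier exists.

NO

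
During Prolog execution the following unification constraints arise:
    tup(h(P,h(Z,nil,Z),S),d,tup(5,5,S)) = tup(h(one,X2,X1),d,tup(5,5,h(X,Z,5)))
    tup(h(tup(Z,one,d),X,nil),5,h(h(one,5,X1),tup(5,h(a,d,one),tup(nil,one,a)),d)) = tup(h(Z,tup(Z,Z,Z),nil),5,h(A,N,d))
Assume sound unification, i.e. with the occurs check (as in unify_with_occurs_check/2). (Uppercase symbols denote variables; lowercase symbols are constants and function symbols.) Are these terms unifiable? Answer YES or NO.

Decompose tup/3: h(P,h(Z,nil,Z),S) = h(one,X2,X1),  d = d,  tup(5,5,S) = tup(5,5,h(X,Z,5)).
Decompose h/3: P = one,  h(Z,nil,Z) = X2,  S = X1.
Bind P := one; no other remaining equation mentions P.
Bind X2 := h(Z,nil,Z); no other remaining equation mentions X2.
Bind S := X1; substituting into the one remaining equation that mentions S gives: tup(5,5,X1) = tup(5,5,h(X,Z,5)).
Delete trivial equation d = d.
Decompose tup/3: 5 = 5,  5 = 5,  X1 = h(X,Z,5).
Delete trivial equation 5 = 5.
Delete trivial equation 5 = 5.
Bind X1 := h(X,Z,5); substituting into the remaining equation gives: tup(h(tup(Z,one,d),X,nil),5,h(h(one,5,h(X,Z,5)),tup(5,h(a,d,one),tup(nil,one,a)),d)) = tup(h(Z,tup(Z,Z,Z),nil),5,h(A,N,d)). Substituting into the earlier binding gives S := h(X,Z,5).
Decompose tup/3: h(tup(Z,one,d),X,nil) = h(Z,tup(Z,Z,Z),nil),  5 = 5,  h(h(one,5,h(X,Z,5)),tup(5,h(a,d,one),tup(nil,one,a)),d) = h(A,N,d).
Decompose h/3: tup(Z,one,d) = Z,  X = tup(Z,Z,Z),  nil = nil.
Occurs check fails: Z occurs in tup(Z,one,d); the equation Z = tup(Z,one,d) has no finite solution.

NO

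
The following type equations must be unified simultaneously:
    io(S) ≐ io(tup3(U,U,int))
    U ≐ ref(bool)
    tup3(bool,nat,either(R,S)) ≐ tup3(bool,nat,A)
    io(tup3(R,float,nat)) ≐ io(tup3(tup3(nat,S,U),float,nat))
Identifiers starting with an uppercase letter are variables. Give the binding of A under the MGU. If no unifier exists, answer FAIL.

either(tup3(nat,tup3(ref(bool),ref(bool),int),ref(bool)),tup3(ref(bool),ref(bool),int))

Decompose io/1: S ≐ tup3(U,U,int).
Bind S := tup3(U,U,int); substituting into the 2 remaining equations that mention S gives: tup3(bool,nat,either(R,tup3(U,U,int))) ≐ tup3(bool,nat,A),  io(tup3(R,float,nat)) ≐ io(tup3(tup3(nat,tup3(U,U,int),U),float,nat)).
Bind U := ref(bool); substituting into the remaining equations gives: tup3(bool,nat,either(R,tup3(ref(bool),ref(bool),int))) ≐ tup3(bool,nat,A),  io(tup3(R,float,nat)) ≐ io(tup3(tup3(nat,tup3(ref(bool),ref(bool),int),ref(bool)),float,nat)). Substituting into the earlier binding gives S := tup3(ref(bool),ref(bool),int).
Decompose tup3/3: bool ≐ bool,  nat ≐ nat,  either(R,tup3(ref(bool),ref(bool),int)) ≐ A.
Delete trivial equation bool ≐ bool.
Delete trivial equation nat ≐ nat.
Bind A := either(R,tup3(ref(bool),ref(bool),int)); no other remaining equation mentions A.
Decompose io/1: tup3(R,float,nat) ≐ tup3(tup3(nat,tup3(ref(bool),ref(bool),int),ref(bool)),float,nat).
Decompose tup3/3: R ≐ tup3(nat,tup3(ref(bool),ref(bool),int),ref(bool)),  float ≐ float,  nat ≐ nat.
Bind R := tup3(nat,tup3(ref(bool),ref(bool),int),ref(bool)); no other remaining equation mentions R. Substituting into the earlier binding gives A := either(tup3(nat,tup3(ref(bool),ref(bool),int),ref(bool)),tup3(ref(bool),ref(bool),int)).
Delete trivial equation float ≐ float.
Delete trivial equation nat ≐ nat.
MGU = { S := tup3(ref(bool),ref(bool),int), U := ref(bool), A := either(tup3(nat,tup3(ref(bool),ref(bool),int),ref(bool)),tup3(ref(bool),ref(bool),int)), R := tup3(nat,tup3(ref(bool),ref(bool),int),ref(bool)) }, so A := either(tup3(nat,tup3(ref(bool),ref(bool),int),ref(bool)),tup3(ref(bool),ref(bool),int)).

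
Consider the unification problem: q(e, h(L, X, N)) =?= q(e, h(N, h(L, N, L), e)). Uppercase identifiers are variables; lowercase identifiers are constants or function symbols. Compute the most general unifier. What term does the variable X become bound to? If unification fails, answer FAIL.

Decompose q/2: e =?= e,  h(L, X, N) =?= h(N, h(L, N, L), e).
Delete trivial equation e =?= e.
Decompose h/3: L =?= N,  X =?= h(L, N, L),  N =?= e.
Bind L := N; substituting into the one remaining equation that mentions L gives: X =?= h(N, N, N).
Bind X := h(N, N, N); no other remaining equation mentions X.
Bind N := e. Substituting into the earlier bindings gives L := e, X := h(e, e, e).
MGU = { L ↦ e, X ↦ h(e, e, e), N ↦ e }, so X ↦ h(e, e, e).

h(e, e, e)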